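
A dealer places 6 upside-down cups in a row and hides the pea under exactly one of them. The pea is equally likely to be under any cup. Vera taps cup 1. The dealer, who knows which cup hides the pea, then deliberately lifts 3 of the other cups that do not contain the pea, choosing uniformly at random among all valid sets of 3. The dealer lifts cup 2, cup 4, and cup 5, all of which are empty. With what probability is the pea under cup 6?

5/12

Apply Bayes' rule, conditioning on where the pea actually is.
If it is under cup 1 (prior 1/6): the dealer has 10 equally likely choices, so probability 1/10; weight (1/6)·(1/10) = 1/60.
If it is under any of cups 2, 4, and 5 (prior 1/6 each): that cup was opened and seen not to hold the prize — ruled out; weight (1/6)·0 = 0 each.
If it is under either of cups 3 and 6 (prior 1/6 each): the dealer has 4 equally likely choices, so probability 1/4; weight (1/6)·(1/4) = 1/24 each.
The weights sum to 1/10.
So P(the pea under cup 6 | the dealer opened cup 2, cup 4, and cup 5) = (1/24) / (1/10) = 5/12.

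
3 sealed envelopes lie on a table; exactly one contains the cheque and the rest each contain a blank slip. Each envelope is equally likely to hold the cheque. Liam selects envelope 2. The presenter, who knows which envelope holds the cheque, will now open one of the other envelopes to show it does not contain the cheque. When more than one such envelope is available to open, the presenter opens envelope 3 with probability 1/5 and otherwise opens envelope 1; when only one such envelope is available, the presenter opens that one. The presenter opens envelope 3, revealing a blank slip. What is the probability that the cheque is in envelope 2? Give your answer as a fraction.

Consider each possible location of the cheque in turn.
If it is in envelope 1 (prior 1/3): only envelope 3 is available, probability 1; weight (1/3)·1 = 1/3.
If it is in envelope 2 (prior 1/3): envelope 3 is available, opened with probability 1/5; weight (1/3)·(1/5) = 1/15.
If it is in envelope 3 (prior 1/3): the presenter opened envelope 3, so this case is ruled out; weight (1/3)·0 = 0.
The weights sum to 2/5.
So P(the cheque in envelope 2 | the presenter opened envelope 3) = (1/15) / (2/5) = 1/6.

1/6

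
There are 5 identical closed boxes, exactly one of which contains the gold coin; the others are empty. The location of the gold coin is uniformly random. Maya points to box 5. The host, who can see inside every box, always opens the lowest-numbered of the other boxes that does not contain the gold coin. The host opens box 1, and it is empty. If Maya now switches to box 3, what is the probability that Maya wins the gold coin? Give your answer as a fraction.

Apply Bayes' rule, conditioning on where the gold coin actually is.
If it is in box 1 (prior 1/5): the host opened box 1, so this case is ruled out; weight (1/5)·0 = 0.
If it is in any of boxes 2, 3, 4, and 5 (prior 1/5 each): box 1 is the lowest-numbered option available, probability 1; weight (1/5)·1 = 1/5 each.
The weights sum to 4/5.
So P(the gold coin in box 3 | the host opened box 1) = (1/5) / (4/5) = 1/4.

1/4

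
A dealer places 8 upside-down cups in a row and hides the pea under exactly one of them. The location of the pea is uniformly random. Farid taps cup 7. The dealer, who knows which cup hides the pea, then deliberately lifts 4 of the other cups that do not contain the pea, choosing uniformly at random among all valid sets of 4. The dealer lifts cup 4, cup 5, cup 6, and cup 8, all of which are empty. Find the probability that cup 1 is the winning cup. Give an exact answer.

7/24

Apply Bayes' rule, conditioning on where the pea actually is.
If it is under any of cups 1, 2, and 3 (prior 1/8 each): the dealer has 15 equally likely choices, so probability 1/15; weight (1/8)·(1/15) = 1/120 each.
If it is under any of cups 4, 5, 6, and 8 (prior 1/8 each): that cup was opened and seen not to hold the prize — ruled out; weight (1/8)·0 = 0 each.
If it is under cup 7 (prior 1/8): the dealer has 35 equally likely choices, so probability 1/35; weight (1/8)·(1/35) = 1/280.
The weights sum to 1/35.
So P(the pea under cup 1 | the dealer opened cup 4, cup 5, cup 6, and cup 8) = (1/120) / (1/35) = 7/24.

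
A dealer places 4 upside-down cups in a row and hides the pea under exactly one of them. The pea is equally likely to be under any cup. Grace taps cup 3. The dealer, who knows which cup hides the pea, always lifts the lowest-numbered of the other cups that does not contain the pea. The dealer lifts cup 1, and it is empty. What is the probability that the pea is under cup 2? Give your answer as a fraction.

1/3

Consider each possible location of the pea in turn.
If it is under cup 1 (prior 1/4): the dealer opened cup 1, so this case is ruled out; weight (1/4)·0 = 0.
If it is under any of cups 2, 3, and 4 (prior 1/4 each): cup 1 is the lowest-numbered option available, probability 1; weight (1/4)·1 = 1/4 each.
The weights sum to 3/4.
So P(the pea under cup 2 | the dealer opened cup 1) = (1/4) / (3/4) = 1/3.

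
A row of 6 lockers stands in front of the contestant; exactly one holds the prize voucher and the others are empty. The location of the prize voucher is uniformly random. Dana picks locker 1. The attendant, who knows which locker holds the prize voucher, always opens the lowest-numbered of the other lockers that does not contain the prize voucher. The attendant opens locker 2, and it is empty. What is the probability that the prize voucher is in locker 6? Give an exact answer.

Consider each possible location of the prize voucher in turn.
If it is in any of lockers 1, 3, 4, 5, and 6 (prior 1/6 each): locker 2 is the lowest-numbered option available, probability 1; weight (1/6)·1 = 1/6 each.
If it is in locker 2 (prior 1/6): the attendant opened locker 2, so this case is ruled out; weight (1/6)·0 = 0.
The weights sum to 5/6.
So P(the prize voucher in locker 6 | the attendant opened locker 2) = (1/6) / (5/6) = 1/5.

1/5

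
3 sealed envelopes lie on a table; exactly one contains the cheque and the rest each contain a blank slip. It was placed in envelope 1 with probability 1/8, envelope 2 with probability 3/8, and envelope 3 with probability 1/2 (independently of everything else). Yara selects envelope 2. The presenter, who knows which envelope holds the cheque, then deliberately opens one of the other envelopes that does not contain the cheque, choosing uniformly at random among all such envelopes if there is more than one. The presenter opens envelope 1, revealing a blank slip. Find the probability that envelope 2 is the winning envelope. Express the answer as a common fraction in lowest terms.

Condition on the true location of the cheque.
If it is in envelope 1 (prior 1/8): the presenter opened envelope 1, so this case is ruled out; weight (1/8)·0 = 0.
If it is in envelope 2 (prior 3/8): the presenter has 2 equally likely choices, so probability 1/2; weight (3/8)·(1/2) = 3/16.
If it is in envelope 3 (prior 1/2): the presenter has no choice, probability 1; weight (1/2)·1 = 1/2.
The weights sum to 11/16.
So P(the cheque in envelope 2 | the presenter opened envelope 1) = (3/16) / (11/16) = 3/11.

3/11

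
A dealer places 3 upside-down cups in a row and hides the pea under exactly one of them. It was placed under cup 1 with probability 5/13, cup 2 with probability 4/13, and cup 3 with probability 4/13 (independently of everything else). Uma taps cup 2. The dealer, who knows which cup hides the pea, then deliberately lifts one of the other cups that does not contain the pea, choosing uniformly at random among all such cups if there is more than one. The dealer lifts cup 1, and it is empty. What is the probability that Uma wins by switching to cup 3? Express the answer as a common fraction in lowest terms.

Condition on the true location of the pea.
If it is under cup 1 (prior 5/13): the dealer opened cup 1, so this case is ruled out; weight (5/13)·0 = 0.
If it is under cup 2 (prior 4/13): the dealer has 2 equally likely choices, so probability 1/2; weight (4/13)·(1/2) = 2/13.
If it is under cup 3 (prior 4/13): the dealer has no choice, probability 1; weight (4/13)·1 = 4/13.
The weights sum to 6/13.
So P(the pea under cup 3 | the dealer opened cup 1) = (4/13) / (6/13) = 2/3.

2/3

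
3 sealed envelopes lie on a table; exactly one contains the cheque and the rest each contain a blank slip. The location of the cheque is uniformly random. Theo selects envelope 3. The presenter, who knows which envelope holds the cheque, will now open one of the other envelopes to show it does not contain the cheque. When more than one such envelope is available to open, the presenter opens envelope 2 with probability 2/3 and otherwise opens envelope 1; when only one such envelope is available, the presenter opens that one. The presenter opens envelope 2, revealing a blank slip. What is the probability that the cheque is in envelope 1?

3/5

Apply Bayes' rule, conditioning on where the cheque actually is.
If it is in envelope 1 (prior 1/3): only envelope 2 is available, probability 1; weight (1/3)·1 = 1/3.
If it is in envelope 2 (prior 1/3): the presenter opened envelope 2, so this case is ruled out; weight (1/3)·0 = 0.
If it is in envelope 3 (prior 1/3): envelope 2 is available, opened with probability 2/3; weight (1/3)·(2/3) = 2/9.
The weights sum to 5/9.
So P(the cheque in envelope 1 | the presenter opened envelope 2) = (1/3) / (5/9) = 3/5.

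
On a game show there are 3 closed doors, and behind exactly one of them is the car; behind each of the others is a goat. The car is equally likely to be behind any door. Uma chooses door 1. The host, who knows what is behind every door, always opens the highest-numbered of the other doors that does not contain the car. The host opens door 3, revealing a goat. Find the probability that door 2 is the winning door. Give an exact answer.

Apply Bayes' rule, conditioning on where the car actually is.
If it is behind either of doors 1 and 2 (prior 1/3 each): door 3 is the highest-numbered option available, probability 1; weight (1/3)·1 = 1/3 each.
If it is behind door 3 (prior 1/3): the host opened door 3, so this case is ruled out; weight (1/3)·0 = 0.
The weights sum to 2/3.
So P(the car behind door 2 | the host opened door 3) = (1/3) / (2/3) = 1/2.

1/2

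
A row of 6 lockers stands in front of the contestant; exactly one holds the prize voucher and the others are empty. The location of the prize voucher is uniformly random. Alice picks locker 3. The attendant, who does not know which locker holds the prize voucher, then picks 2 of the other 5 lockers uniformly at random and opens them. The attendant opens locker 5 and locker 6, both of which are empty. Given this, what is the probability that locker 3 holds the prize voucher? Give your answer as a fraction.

Condition on the true location of the prize voucher.
If it is in any of lockers 1, 2, 3, and 4 (prior 1/6 each): the attendant picks exactly this set with probability 1/10 regardless, and none is the prize; weight (1/6)·(1/10) = 1/60 each.
If it is in either of lockers 5 and 6 (prior 1/6 each): that locker was opened and seen not to hold the prize — ruled out; weight (1/6)·0 = 0 each.
The weights sum to 1/15.
So P(the prize voucher in locker 3 | the attendant opened locker 5 and locker 6) = (1/60) / (1/15) = 1/4.

1/4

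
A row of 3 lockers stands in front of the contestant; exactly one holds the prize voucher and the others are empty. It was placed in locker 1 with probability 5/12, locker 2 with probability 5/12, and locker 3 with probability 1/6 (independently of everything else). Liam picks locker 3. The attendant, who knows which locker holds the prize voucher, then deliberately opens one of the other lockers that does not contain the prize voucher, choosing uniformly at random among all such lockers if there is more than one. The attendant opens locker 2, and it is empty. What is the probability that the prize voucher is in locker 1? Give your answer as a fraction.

5/6

Condition on the true location of the prize voucher.
If it is in locker 1 (prior 5/12): the attendant has no choice, probability 1; weight (5/12)·1 = 5/12.
If it is in locker 2 (prior 5/12): the attendant opened locker 2, so this case is ruled out; weight (5/12)·0 = 0.
If it is in locker 3 (prior 1/6): the attendant has 2 equally likely choices, so probability 1/2; weight (1/6)·(1/2) = 1/12.
The weights sum to 1/2.
So P(the prize voucher in locker 1 | the attendant opened locker 2) = (5/12) / (1/2) = 5/6.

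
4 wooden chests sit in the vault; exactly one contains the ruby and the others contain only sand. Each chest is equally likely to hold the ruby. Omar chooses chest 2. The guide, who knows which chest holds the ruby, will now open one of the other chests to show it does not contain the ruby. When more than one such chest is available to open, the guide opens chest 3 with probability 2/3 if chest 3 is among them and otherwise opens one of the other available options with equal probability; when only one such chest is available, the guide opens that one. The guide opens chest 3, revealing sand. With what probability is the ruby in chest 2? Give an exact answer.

Consider each possible location of the ruby in turn.
If it is in any of chests 1, 2, and 4 (prior 1/4 each): chest 3 is available, opened with probability 2/3; weight (1/4)·(2/3) = 1/6 each.
If it is in chest 3 (prior 1/4): the guide opened chest 3, so this case is ruled out; weight (1/4)·0 = 0.
The weights sum to 1/2.
So P(the ruby in chest 2 | the guide opened chest 3) = (1/6) / (1/2) = 1/3.

1/3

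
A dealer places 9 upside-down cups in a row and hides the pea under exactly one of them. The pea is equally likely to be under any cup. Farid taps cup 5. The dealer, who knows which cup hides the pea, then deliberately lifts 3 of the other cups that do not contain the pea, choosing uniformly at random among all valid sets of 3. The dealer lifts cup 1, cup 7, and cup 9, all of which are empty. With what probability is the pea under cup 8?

Apply Bayes' rule, conditioning on where the pea actually is.
If it is under any of cups 1, 7, and 9 (prior 1/9 each): that cup was opened and seen not to hold the prize — ruled out; weight (1/9)·0 = 0 each.
If it is under any of cups 2, 3, 4, 6, and 8 (prior 1/9 each): the dealer has 35 equally likely choices, so probability 1/35; weight (1/9)·(1/35) = 1/315 each.
If it is under cup 5 (prior 1/9): the dealer has 56 equally likely choices, so probability 1/56; weight (1/9)·(1/56) = 1/504.
The weights sum to 1/56.
So P(the pea under cup 8 | the dealer opened cup 1, cup 7, and cup 9) = (1/315) / (1/56) = 8/45.

8/45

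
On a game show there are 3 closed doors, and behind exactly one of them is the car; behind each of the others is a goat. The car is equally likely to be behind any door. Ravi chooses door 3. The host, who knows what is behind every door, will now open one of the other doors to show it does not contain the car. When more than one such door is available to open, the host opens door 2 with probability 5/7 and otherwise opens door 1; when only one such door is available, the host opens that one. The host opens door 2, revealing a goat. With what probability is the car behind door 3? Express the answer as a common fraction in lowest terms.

5/12

Condition on the true location of the car.
If it is behind door 1 (prior 1/3): only door 2 is available, probability 1; weight (1/3)·1 = 1/3.
If it is behind door 2 (prior 1/3): the host opened door 2, so this case is ruled out; weight (1/3)·0 = 0.
If it is behind door 3 (prior 1/3): door 2 is available, opened with probability 5/7; weight (1/3)·(5/7) = 5/21.
The weights sum to 4/7.
So P(the car behind door 3 | the host opened door 2) = (5/21) / (4/7) = 5/12.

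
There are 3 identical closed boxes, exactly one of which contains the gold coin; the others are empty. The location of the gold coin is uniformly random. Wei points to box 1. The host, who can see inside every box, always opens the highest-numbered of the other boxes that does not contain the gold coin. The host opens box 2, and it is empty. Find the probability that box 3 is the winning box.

1

Apply Bayes' rule, conditioning on where the gold coin actually is.
If it is in box 1 (prior 1/3): the host would have opened box 3 instead, probability 0; weight (1/3)·0 = 0.
If it is in box 2 (prior 1/3): the host opened box 2, so this case is ruled out; weight (1/3)·0 = 0.
If it is in box 3 (prior 1/3): box 2 is the highest-numbered option available, probability 1; weight (1/3)·1 = 1/3.
The weights sum to 1/3.
So P(the gold coin in box 3 | the host opened box 2) = (1/3) / (1/3) = 1.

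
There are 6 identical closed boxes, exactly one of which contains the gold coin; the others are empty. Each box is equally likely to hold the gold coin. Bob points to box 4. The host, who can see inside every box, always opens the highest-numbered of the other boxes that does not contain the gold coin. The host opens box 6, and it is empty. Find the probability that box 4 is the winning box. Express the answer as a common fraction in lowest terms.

Consider each possible location of the gold coin in turn.
If it is in any of boxes 1, 2, 3, 4, and 5 (prior 1/6 each): box 6 is the highest-numbered option available, probability 1; weight (1/6)·1 = 1/6 each.
If it is in box 6 (prior 1/6): the host opened box 6, so this case is ruled out; weight (1/6)·0 = 0.
The weights sum to 5/6.
So P(the gold coin in box 4 | the host opened box 6) = (1/6) / (5/6) = 1/5.

1/5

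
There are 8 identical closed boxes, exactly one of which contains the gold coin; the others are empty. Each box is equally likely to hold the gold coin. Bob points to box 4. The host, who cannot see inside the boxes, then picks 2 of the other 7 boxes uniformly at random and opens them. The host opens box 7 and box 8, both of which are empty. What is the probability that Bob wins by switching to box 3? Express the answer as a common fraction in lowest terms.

1/6

Apply Bayes' rule, conditioning on where the gold coin actually is.
If it is in any of boxes 1, 2, 3, 4, 5, and 6 (prior 1/8 each): the host picks exactly this set with probability 1/21 regardless, and none is the prize; weight (1/8)·(1/21) = 1/168 each.
If it is in either of boxes 7 and 8 (prior 1/8 each): that box was opened and seen not to hold the prize — ruled out; weight (1/8)·0 = 0 each.
The weights sum to 1/28.
So P(the gold coin in box 3 | the host opened box 7 and box 8) = (1/168) / (1/28) = 1/6.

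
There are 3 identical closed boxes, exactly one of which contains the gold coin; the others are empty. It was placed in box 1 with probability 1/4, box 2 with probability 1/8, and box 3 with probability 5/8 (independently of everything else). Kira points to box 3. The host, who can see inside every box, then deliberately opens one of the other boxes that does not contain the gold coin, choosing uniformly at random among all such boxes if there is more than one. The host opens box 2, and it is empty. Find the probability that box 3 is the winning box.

5/9

Consider each possible location of the gold coin in turn.
If it is in box 1 (prior 1/4): the host has no choice, probability 1; weight (1/4)·1 = 1/4.
If it is in box 2 (prior 1/8): the host opened box 2, so this case is ruled out; weight (1/8)·0 = 0.
If it is in box 3 (prior 5/8): the host has 2 equally likely choices, so probability 1/2; weight (5/8)·(1/2) = 5/16.
The weights sum to 9/16.
So P(the gold coin in box 3 | the host opened box 2) = (5/16) / (9/16) = 5/9.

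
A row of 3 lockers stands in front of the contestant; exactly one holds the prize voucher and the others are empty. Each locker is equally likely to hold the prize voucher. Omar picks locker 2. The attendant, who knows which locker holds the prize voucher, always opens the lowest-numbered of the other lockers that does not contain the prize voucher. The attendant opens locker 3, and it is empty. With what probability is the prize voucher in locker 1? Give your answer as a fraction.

1

Apply Bayes' rule, conditioning on where the prize voucher actually is.
If it is in locker 1 (prior 1/3): locker 3 is the lowest-numbered option available, probability 1; weight (1/3)·1 = 1/3.
If it is in locker 2 (prior 1/3): the attendant would have opened locker 1 instead, probability 0; weight (1/3)·0 = 0.
If it is in locker 3 (prior 1/3): the attendant opened locker 3, so this case is ruled out; weight (1/3)·0 = 0.
The weights sum to 1/3.
So P(the prize voucher in locker 1 | the attendant opened locker 3) = (1/3) / (1/3) = 1.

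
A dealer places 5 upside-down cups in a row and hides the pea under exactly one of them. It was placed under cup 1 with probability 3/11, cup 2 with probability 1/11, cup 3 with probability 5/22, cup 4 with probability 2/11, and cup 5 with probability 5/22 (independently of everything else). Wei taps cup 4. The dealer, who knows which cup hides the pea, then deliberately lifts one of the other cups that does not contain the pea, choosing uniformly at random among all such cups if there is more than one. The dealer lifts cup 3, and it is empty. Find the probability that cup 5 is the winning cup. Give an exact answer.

5/16

Condition on the true location of the pea.
If it is under cup 1 (prior 3/11): the dealer has 3 equally likely choices, so probability 1/3; weight (3/11)·(1/3) = 1/11.
If it is under cup 2 (prior 1/11): the dealer has 3 equally likely choices, so probability 1/3; weight (1/11)·(1/3) = 1/33.
If it is under cup 3 (prior 5/22): the dealer opened cup 3, so this case is ruled out; weight (5/22)·0 = 0.
If it is under cup 4 (prior 2/11): the dealer has 4 equally likely choices, so probability 1/4; weight (2/11)·(1/4) = 1/22.
If it is under cup 5 (prior 5/22): the dealer has 3 equally likely choices, so probability 1/3; weight (5/22)·(1/3) = 5/66.
The weights sum to 8/33.
So P(the pea under cup 5 | the dealer opened cup 3) = (5/66) / (8/33) = 5/16.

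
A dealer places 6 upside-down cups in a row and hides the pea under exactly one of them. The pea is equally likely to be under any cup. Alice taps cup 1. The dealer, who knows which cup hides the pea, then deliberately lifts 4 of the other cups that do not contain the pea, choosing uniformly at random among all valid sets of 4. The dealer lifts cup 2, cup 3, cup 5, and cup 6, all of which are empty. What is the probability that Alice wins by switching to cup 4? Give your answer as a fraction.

Condition on the true location of the pea.
If it is under cup 1 (prior 1/6): the dealer has 5 equally likely choices, so probability 1/5; weight (1/6)·(1/5) = 1/30.
If it is under any of cups 2, 3, 5, and 6 (prior 1/6 each): that cup was opened and seen not to hold the prize — ruled out; weight (1/6)·0 = 0 each.
If it is under cup 4 (prior 1/6): the dealer has no choice, probability 1; weight (1/6)·1 = 1/6.
The weights sum to 1/5.
So P(the pea under cup 4 | the dealer opened cup 2, cup 3, cup 5, and cup 6) = (1/6) / (1/5) = 5/6.

5/6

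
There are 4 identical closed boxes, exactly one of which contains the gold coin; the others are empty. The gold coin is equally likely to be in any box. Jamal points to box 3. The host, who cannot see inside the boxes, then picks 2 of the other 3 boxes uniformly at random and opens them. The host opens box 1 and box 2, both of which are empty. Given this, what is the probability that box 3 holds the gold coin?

Consider each possible location of the gold coin in turn.
If it is in either of boxes 1 and 2 (prior 1/4 each): that box was opened and seen not to hold the prize — ruled out; weight (1/4)·0 = 0 each.
If it is in either of boxes 3 and 4 (prior 1/4 each): the host picks exactly this set with probability 1/3 regardless, and none is the prize; weight (1/4)·(1/3) = 1/12 each.
The weights sum to 1/6.
So P(the gold coin in box 3 | the host opened box 1 and box 2) = (1/12) / (1/6) = 1/2.

1/2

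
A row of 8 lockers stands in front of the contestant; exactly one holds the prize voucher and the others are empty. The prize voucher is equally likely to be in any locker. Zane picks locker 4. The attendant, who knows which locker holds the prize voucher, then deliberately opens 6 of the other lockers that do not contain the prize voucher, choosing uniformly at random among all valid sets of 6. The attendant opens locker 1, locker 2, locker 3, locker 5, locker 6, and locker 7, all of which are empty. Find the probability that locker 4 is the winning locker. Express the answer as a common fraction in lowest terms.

1/8

Condition on the true location of the prize voucher.
If it is in any of lockers 1, 2, 3, 5, 6, and 7 (prior 1/8 each): that locker was opened and seen not to hold the prize — ruled out; weight (1/8)·0 = 0 each.
If it is in locker 4 (prior 1/8): the attendant has 7 equally likely choices, so probability 1/7; weight (1/8)·(1/7) = 1/56.
If it is in locker 8 (prior 1/8): the attendant has no choice, probability 1; weight (1/8)·1 = 1/8.
The weights sum to 1/7.
So P(the prize voucher in locker 4 | the attendant opened locker 1, locker 2, locker 3, locker 5, locker 6, and locker 7) = (1/56) / (1/7) = 1/8.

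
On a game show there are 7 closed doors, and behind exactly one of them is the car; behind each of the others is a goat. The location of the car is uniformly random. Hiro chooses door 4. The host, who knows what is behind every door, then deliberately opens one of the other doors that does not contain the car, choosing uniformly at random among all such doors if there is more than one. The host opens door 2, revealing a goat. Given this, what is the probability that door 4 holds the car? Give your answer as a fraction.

Condition on the true location of the car.
If it is behind any of doors 1, 3, 5, 6, and 7 (prior 1/7 each): the host has 5 equally likely choices, so probability 1/5; weight (1/7)·(1/5) = 1/35 each.
If it is behind door 2 (prior 1/7): the host opened door 2, so this case is ruled out; weight (1/7)·0 = 0.
If it is behind door 4 (prior 1/7): the host has 6 equally likely choices, so probability 1/6; weight (1/7)·(1/6) = 1/42.
The weights sum to 1/6.
So P(the car behind door 4 | the host opened door 2) = (1/42) / (1/6) = 1/7.

1/7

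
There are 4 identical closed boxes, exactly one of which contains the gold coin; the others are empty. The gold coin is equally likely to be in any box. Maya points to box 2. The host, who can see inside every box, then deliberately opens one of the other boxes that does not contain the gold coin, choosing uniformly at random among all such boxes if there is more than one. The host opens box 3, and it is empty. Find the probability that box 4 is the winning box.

Condition on the true location of the gold coin.
If it is in either of boxes 1 and 4 (prior 1/4 each): the host has 2 equally likely choices, so probability 1/2; weight (1/4)·(1/2) = 1/8 each.
If it is in box 2 (prior 1/4): the host has 3 equally likely choices, so probability 1/3; weight (1/4)·(1/3) = 1/12.
If it is in box 3 (prior 1/4): the host opened box 3, so this case is ruled out; weight (1/4)·0 = 0.
The weights sum to 1/3.
So P(the gold coin in box 4 | the host opened box 3) = (1/8) / (1/3) = 3/8.

3/8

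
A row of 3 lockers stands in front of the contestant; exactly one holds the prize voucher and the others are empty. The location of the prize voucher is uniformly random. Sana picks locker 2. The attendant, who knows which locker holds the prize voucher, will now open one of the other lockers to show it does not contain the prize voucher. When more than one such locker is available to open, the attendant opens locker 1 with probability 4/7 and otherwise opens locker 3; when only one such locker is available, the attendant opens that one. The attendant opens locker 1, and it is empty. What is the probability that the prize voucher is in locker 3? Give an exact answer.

Condition on the true location of the prize voucher.
If it is in locker 1 (prior 1/3): the attendant opened locker 1, so this case is ruled out; weight (1/3)·0 = 0.
If it is in locker 2 (prior 1/3): locker 1 is available, opened with probability 4/7; weight (1/3)·(4/7) = 4/21.
If it is in locker 3 (prior 1/3): only locker 1 is available, probability 1; weight (1/3)·1 = 1/3.
The weights sum to 11/21.
So P(the prize voucher in locker 3 | the attendant opened locker 1) = (1/3) / (11/21) = 7/11.

7/11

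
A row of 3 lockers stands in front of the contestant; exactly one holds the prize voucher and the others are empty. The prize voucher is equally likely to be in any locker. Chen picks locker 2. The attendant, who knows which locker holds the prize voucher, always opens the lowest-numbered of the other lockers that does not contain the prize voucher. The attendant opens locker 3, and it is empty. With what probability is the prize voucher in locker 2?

Consider each possible location of the prize voucher in turn.
If it is in locker 1 (prior 1/3): locker 3 is the lowest-numbered option available, probability 1; weight (1/3)·1 = 1/3.
If it is in locker 2 (prior 1/3): the attendant would have opened locker 1 instead, probability 0; weight (1/3)·0 = 0.
If it is in locker 3 (prior 1/3): the attendant opened locker 3, so this case is ruled out; weight (1/3)·0 = 0.
The weights sum to 1/3.
So P(the prize voucher in locker 2 | the attendant opened locker 3) = 0 / (1/3) = 0.

0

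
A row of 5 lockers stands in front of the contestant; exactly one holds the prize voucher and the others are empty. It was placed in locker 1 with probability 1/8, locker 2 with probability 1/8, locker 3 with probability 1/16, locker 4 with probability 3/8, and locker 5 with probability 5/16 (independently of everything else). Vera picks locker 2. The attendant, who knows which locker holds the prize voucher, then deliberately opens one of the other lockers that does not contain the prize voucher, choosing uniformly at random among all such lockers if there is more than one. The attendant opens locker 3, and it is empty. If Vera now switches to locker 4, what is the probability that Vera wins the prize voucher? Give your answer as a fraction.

12/29

Apply Bayes' rule, conditioning on where the prize voucher actually is.
If it is in locker 1 (prior 1/8): the attendant has 3 equally likely choices, so probability 1/3; weight (1/8)·(1/3) = 1/24.
If it is in locker 2 (prior 1/8): the attendant has 4 equally likely choices, so probability 1/4; weight (1/8)·(1/4) = 1/32.
If it is in locker 3 (prior 1/16): the attendant opened locker 3, so this case is ruled out; weight (1/16)·0 = 0.
If it is in locker 4 (prior 3/8): the attendant has 3 equally likely choices, so probability 1/3; weight (3/8)·(1/3) = 1/8.
If it is in locker 5 (prior 5/16): the attendant has 3 equally likely choices, so probability 1/3; weight (5/16)·(1/3) = 5/48.
The weights sum to 29/96.
So P(the prize voucher in locker 4 | the attendant opened locker 3) = (1/8) / (29/96) = 12/29.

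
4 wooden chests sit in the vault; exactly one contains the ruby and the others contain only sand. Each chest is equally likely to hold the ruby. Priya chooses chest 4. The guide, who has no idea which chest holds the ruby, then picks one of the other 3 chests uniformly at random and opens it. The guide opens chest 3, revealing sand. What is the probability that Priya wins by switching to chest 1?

1/3

Because the guide chose which chest to open without knowing where the ruby is, the choice is independent of the prize location. Learning that chest 3 does not hold the ruby simply rules out that one location and leaves the remaining 3 chests still equally likely by symmetry.
So P(the ruby in chest 1) = 1/3.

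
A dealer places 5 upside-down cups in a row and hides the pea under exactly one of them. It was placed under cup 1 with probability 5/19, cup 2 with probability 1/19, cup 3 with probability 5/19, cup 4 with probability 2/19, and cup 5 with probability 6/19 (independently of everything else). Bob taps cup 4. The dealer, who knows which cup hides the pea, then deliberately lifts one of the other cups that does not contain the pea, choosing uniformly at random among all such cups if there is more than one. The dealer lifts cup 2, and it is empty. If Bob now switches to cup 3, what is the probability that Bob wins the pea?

2/7

Consider each possible location of the pea in turn.
If it is under either of cups 1 and 3 (prior 5/19 each): the dealer has 3 equally likely choices, so probability 1/3; weight (5/19)·(1/3) = 5/57 each.
If it is under cup 2 (prior 1/19): the dealer opened cup 2, so this case is ruled out; weight (1/19)·0 = 0.
If it is under cup 4 (prior 2/19): the dealer has 4 equally likely choices, so probability 1/4; weight (2/19)·(1/4) = 1/38.
If it is under cup 5 (prior 6/19): the dealer has 3 equally likely choices, so probability 1/3; weight (6/19)·(1/3) = 2/19.
The weights sum to 35/114.
So P(the pea under cup 3 | the dealer opened cup 2) = (5/57) / (35/114) = 2/7.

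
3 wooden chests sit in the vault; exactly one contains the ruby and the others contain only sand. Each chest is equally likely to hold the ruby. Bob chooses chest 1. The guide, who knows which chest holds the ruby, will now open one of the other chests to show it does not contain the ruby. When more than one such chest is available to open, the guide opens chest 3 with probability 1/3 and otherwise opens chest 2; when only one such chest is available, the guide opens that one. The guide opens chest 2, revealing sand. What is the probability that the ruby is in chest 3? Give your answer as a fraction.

Consider each possible location of the ruby in turn.
If it is in chest 1 (prior 1/3): chest 3 is available but not opened, probability 2/3; weight (1/3)·(2/3) = 2/9.
If it is in chest 2 (prior 1/3): the guide opened chest 2, so this case is ruled out; weight (1/3)·0 = 0.
If it is in chest 3 (prior 1/3): only chest 2 is available, probability 1; weight (1/3)·1 = 1/3.
The weights sum to 5/9.
So P(the ruby in chest 3 | the guide opened chest 2) = (1/3) / (5/9) = 3/5.

3/5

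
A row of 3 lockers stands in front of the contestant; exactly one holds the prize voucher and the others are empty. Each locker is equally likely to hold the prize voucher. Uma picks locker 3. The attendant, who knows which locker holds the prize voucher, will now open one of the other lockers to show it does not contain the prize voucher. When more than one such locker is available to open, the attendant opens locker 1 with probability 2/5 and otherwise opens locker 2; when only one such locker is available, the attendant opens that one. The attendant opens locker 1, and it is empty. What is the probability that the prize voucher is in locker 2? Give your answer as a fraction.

Condition on the true location of the prize voucher.
If it is in locker 1 (prior 1/3): the attendant opened locker 1, so this case is ruled out; weight (1/3)·0 = 0.
If it is in locker 2 (prior 1/3): only locker 1 is available, probability 1; weight (1/3)·1 = 1/3.
If it is in locker 3 (prior 1/3): locker 1 is available, opened with probability 2/5; weight (1/3)·(2/5) = 2/15.
The weights sum to 7/15.
So P(the prize voucher in locker 2 | the attendant opened locker 1) = (1/3) / (7/15) = 5/7.

5/7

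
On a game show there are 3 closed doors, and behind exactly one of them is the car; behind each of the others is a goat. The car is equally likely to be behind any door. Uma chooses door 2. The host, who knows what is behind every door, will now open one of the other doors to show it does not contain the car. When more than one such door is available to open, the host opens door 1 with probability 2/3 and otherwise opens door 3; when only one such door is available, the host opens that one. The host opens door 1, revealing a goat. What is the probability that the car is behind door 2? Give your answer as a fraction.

Condition on the true location of the car.
If it is behind door 1 (prior 1/3): the host opened door 1, so this case is ruled out; weight (1/3)·0 = 0.
If it is behind door 2 (prior 1/3): door 1 is available, opened with probability 2/3; weight (1/3)·(2/3) = 2/9.
If it is behind door 3 (prior 1/3): only door 1 is available, probability 1; weight (1/3)·1 = 1/3.
The weights sum to 5/9.
So P(the car behind door 2 | the host opened door 1) = (2/9) / (5/9) = 2/5.

2/5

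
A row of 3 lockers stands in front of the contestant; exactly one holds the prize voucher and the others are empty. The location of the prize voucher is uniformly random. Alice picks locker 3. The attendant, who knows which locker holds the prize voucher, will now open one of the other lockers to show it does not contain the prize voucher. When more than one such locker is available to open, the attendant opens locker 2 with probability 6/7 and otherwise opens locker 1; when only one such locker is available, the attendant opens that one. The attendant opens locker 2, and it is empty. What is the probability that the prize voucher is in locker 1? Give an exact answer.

7/13

Condition on the true location of the prize voucher.
If it is in locker 1 (prior 1/3): only locker 2 is available, probability 1; weight (1/3)·1 = 1/3.
If it is in locker 2 (prior 1/3): the attendant opened locker 2, so this case is ruled out; weight (1/3)·0 = 0.
If it is in locker 3 (prior 1/3): locker 2 is available, opened with probability 6/7; weight (1/3)·(6/7) = 2/7.
The weights sum to 13/21.
So P(the prize voucher in locker 1 | the attendant opened locker 2) = (1/3) / (13/21) = 7/13.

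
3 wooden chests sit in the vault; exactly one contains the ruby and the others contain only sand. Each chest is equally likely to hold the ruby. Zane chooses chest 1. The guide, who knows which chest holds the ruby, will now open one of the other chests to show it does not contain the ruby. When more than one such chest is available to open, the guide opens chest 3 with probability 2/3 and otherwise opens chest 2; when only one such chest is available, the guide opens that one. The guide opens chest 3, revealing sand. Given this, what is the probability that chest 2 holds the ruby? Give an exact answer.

3/5

Apply Bayes' rule, conditioning on where the ruby actually is.
If it is in chest 1 (prior 1/3): chest 3 is available, opened with probability 2/3; weight (1/3)·(2/3) = 2/9.
If it is in chest 2 (prior 1/3): only chest 3 is available, probability 1; weight (1/3)·1 = 1/3.
If it is in chest 3 (prior 1/3): the guide opened chest 3, so this case is ruled out; weight (1/3)·0 = 0.
The weights sum to 5/9.
So P(the ruby in chest 2 | the guide opened chest 3) = (1/3) / (5/9) = 3/5.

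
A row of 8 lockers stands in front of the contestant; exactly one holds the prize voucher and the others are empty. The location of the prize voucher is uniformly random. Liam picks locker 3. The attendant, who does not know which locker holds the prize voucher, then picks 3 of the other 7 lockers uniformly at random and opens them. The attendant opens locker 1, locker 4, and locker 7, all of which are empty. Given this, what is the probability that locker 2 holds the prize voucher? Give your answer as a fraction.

Because the attendant chose which lockers to open without knowing where the prize voucher is, the choice is independent of the prize location. Learning that none of the 3 opened lockers holds the prize voucher simply rules out those 3 locations and leaves the remaining 5 lockers still equally likely by symmetry.
So P(the prize voucher in locker 2) = 1/5.

1/5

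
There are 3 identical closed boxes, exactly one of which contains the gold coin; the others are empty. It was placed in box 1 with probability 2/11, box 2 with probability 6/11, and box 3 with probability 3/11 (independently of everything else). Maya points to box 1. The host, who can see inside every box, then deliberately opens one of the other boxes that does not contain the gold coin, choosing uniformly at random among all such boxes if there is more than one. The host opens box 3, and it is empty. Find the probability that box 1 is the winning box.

1/7

Consider each possible location of the gold coin in turn.
If it is in box 1 (prior 2/11): the host has 2 equally likely choices, so probability 1/2; weight (2/11)·(1/2) = 1/11.
If it is in box 2 (prior 6/11): the host has no choice, probability 1; weight (6/11)·1 = 6/11.
If it is in box 3 (prior 3/11): the host opened box 3, so this case is ruled out; weight (3/11)·0 = 0.
The weights sum to 7/11.
So P(the gold coin in box 1 | the host opened box 3) = (1/11) / (7/11) = 1/7.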